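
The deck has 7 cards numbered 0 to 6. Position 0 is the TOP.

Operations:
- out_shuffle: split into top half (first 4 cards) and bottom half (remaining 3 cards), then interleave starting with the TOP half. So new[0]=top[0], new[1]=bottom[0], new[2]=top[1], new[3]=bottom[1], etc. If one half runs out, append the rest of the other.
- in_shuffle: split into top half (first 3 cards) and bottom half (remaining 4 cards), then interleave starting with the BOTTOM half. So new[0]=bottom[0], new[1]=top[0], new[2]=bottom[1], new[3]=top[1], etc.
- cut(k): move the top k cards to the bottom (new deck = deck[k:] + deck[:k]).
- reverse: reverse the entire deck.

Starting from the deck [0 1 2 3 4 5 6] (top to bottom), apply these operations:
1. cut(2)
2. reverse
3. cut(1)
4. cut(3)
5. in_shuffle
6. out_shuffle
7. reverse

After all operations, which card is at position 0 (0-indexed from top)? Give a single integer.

Answer: 3

Derivation:
After op 1 (cut(2)): [2 3 4 5 6 0 1]
After op 2 (reverse): [1 0 6 5 4 3 2]
After op 3 (cut(1)): [0 6 5 4 3 2 1]
After op 4 (cut(3)): [4 3 2 1 0 6 5]
After op 5 (in_shuffle): [1 4 0 3 6 2 5]
After op 6 (out_shuffle): [1 6 4 2 0 5 3]
After op 7 (reverse): [3 5 0 2 4 6 1]
Position 0: card 3.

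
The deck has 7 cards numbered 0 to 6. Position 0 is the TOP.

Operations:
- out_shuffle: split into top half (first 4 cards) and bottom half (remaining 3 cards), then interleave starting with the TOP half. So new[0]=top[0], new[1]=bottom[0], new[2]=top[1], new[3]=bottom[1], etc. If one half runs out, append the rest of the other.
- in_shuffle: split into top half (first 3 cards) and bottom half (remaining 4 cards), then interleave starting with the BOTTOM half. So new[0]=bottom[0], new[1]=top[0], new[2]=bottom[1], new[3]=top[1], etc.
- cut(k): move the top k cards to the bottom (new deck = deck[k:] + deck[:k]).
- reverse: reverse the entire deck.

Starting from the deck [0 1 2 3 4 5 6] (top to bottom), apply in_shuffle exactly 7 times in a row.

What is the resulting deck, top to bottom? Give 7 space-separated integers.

Answer: 3 0 4 1 5 2 6

Derivation:
After op 1 (in_shuffle): [3 0 4 1 5 2 6]
After op 2 (in_shuffle): [1 3 5 0 2 4 6]
After op 3 (in_shuffle): [0 1 2 3 4 5 6]
After op 4 (in_shuffle): [3 0 4 1 5 2 6]
After op 5 (in_shuffle): [1 3 5 0 2 4 6]
After op 6 (in_shuffle): [0 1 2 3 4 5 6]
After op 7 (in_shuffle): [3 0 4 1 5 2 6]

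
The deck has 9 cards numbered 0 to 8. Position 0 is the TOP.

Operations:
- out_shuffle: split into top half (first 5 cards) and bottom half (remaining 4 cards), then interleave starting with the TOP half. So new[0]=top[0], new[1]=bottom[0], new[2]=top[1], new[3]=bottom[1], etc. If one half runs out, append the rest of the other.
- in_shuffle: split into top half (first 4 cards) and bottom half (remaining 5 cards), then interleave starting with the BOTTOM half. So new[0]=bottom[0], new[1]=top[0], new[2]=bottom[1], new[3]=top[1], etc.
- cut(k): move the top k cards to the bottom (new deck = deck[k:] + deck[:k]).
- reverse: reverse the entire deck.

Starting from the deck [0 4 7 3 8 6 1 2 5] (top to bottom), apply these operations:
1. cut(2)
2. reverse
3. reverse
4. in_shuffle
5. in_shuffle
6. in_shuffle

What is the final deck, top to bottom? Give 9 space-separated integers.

After op 1 (cut(2)): [7 3 8 6 1 2 5 0 4]
After op 2 (reverse): [4 0 5 2 1 6 8 3 7]
After op 3 (reverse): [7 3 8 6 1 2 5 0 4]
After op 4 (in_shuffle): [1 7 2 3 5 8 0 6 4]
After op 5 (in_shuffle): [5 1 8 7 0 2 6 3 4]
After op 6 (in_shuffle): [0 5 2 1 6 8 3 7 4]

Answer: 0 5 2 1 6 8 3 7 4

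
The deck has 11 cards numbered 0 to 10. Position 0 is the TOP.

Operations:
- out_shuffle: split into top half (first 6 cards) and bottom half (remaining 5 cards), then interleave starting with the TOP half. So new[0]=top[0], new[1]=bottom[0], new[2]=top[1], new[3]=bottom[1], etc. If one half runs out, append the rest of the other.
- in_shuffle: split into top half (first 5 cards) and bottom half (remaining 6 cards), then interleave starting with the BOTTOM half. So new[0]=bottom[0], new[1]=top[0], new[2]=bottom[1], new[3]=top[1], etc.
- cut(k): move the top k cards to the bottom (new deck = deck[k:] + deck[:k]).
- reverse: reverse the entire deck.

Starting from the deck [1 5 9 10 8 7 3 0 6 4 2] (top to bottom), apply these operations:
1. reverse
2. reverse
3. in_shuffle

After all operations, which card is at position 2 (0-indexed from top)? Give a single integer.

After op 1 (reverse): [2 4 6 0 3 7 8 10 9 5 1]
After op 2 (reverse): [1 5 9 10 8 7 3 0 6 4 2]
After op 3 (in_shuffle): [7 1 3 5 0 9 6 10 4 8 2]
Position 2: card 3.

Answer: 3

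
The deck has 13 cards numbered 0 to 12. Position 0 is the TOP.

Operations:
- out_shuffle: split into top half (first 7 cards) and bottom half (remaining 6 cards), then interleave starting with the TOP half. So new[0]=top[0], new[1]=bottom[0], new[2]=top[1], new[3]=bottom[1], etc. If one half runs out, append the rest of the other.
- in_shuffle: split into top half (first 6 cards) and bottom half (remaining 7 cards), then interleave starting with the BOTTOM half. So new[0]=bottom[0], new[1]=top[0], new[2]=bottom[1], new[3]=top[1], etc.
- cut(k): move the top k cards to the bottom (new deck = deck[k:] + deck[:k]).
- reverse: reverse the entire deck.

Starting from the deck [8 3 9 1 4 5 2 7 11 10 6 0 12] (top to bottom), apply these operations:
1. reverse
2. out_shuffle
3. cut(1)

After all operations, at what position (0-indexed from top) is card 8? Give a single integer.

Answer: 10

Derivation:
After op 1 (reverse): [12 0 6 10 11 7 2 5 4 1 9 3 8]
After op 2 (out_shuffle): [12 5 0 4 6 1 10 9 11 3 7 8 2]
After op 3 (cut(1)): [5 0 4 6 1 10 9 11 3 7 8 2 12]
Card 8 is at position 10.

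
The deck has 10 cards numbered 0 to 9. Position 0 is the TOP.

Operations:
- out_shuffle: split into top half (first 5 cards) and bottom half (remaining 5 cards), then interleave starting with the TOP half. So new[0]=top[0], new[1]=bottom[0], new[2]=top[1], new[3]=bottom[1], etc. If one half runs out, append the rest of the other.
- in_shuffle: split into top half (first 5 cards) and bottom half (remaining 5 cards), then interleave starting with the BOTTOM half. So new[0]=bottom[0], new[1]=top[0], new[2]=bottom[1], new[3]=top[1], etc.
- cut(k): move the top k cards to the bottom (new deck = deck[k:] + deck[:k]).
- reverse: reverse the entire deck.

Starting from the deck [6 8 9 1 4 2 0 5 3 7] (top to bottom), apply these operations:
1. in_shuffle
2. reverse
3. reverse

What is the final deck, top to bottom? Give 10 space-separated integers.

Answer: 2 6 0 8 5 9 3 1 7 4

Derivation:
After op 1 (in_shuffle): [2 6 0 8 5 9 3 1 7 4]
After op 2 (reverse): [4 7 1 3 9 5 8 0 6 2]
After op 3 (reverse): [2 6 0 8 5 9 3 1 7 4]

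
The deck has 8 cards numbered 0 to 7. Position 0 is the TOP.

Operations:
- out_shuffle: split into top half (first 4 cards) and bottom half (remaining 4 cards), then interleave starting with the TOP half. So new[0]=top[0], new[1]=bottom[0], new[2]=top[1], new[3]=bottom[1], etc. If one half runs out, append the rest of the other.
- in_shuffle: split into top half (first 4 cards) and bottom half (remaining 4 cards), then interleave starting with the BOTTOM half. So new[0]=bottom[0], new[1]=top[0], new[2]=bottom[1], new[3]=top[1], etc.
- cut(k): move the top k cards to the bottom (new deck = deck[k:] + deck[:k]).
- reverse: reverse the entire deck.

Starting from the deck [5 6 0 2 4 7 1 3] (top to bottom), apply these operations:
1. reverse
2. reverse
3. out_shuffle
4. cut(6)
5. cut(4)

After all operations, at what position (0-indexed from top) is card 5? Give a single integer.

After op 1 (reverse): [3 1 7 4 2 0 6 5]
After op 2 (reverse): [5 6 0 2 4 7 1 3]
After op 3 (out_shuffle): [5 4 6 7 0 1 2 3]
After op 4 (cut(6)): [2 3 5 4 6 7 0 1]
After op 5 (cut(4)): [6 7 0 1 2 3 5 4]
Card 5 is at position 6.

Answer: 6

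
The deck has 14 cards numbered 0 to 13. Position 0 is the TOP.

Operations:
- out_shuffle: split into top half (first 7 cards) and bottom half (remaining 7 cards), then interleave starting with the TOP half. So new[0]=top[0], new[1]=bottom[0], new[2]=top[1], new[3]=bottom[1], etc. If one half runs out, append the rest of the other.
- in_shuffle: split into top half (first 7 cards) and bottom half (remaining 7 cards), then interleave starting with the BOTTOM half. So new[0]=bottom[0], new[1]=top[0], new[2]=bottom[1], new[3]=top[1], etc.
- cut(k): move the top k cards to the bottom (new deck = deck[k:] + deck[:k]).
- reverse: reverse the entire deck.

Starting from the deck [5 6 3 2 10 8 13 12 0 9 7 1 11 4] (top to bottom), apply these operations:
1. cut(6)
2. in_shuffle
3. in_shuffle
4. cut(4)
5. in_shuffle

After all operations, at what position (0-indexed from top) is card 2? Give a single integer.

Answer: 10

Derivation:
After op 1 (cut(6)): [13 12 0 9 7 1 11 4 5 6 3 2 10 8]
After op 2 (in_shuffle): [4 13 5 12 6 0 3 9 2 7 10 1 8 11]
After op 3 (in_shuffle): [9 4 2 13 7 5 10 12 1 6 8 0 11 3]
After op 4 (cut(4)): [7 5 10 12 1 6 8 0 11 3 9 4 2 13]
After op 5 (in_shuffle): [0 7 11 5 3 10 9 12 4 1 2 6 13 8]
Card 2 is at position 10.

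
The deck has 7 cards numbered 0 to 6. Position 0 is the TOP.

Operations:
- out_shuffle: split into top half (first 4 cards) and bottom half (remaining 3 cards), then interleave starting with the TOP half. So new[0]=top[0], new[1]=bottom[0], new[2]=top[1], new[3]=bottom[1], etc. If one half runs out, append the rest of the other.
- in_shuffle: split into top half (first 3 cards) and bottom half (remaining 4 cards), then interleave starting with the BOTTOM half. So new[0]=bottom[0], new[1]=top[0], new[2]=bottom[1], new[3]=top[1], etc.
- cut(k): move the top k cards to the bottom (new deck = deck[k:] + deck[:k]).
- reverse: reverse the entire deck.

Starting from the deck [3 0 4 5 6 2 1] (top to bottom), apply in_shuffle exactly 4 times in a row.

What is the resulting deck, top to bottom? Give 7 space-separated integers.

Answer: 5 3 6 0 2 4 1

Derivation:
After op 1 (in_shuffle): [5 3 6 0 2 4 1]
After op 2 (in_shuffle): [0 5 2 3 4 6 1]
After op 3 (in_shuffle): [3 0 4 5 6 2 1]
After op 4 (in_shuffle): [5 3 6 0 2 4 1]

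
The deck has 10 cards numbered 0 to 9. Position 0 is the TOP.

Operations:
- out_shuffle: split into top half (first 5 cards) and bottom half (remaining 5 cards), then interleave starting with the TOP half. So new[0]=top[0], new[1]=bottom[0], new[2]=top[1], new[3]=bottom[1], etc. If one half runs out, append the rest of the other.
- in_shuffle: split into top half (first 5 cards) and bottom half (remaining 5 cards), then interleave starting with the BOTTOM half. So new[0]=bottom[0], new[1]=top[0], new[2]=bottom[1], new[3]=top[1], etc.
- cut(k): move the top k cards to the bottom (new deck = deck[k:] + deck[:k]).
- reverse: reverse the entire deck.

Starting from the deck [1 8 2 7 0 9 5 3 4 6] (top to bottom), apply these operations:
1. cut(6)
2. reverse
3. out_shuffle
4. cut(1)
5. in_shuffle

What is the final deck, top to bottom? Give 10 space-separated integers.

Answer: 2 1 3 0 8 6 5 7 9 4

Derivation:
After op 1 (cut(6)): [5 3 4 6 1 8 2 7 0 9]
After op 2 (reverse): [9 0 7 2 8 1 6 4 3 5]
After op 3 (out_shuffle): [9 1 0 6 7 4 2 3 8 5]
After op 4 (cut(1)): [1 0 6 7 4 2 3 8 5 9]
After op 5 (in_shuffle): [2 1 3 0 8 6 5 7 9 4]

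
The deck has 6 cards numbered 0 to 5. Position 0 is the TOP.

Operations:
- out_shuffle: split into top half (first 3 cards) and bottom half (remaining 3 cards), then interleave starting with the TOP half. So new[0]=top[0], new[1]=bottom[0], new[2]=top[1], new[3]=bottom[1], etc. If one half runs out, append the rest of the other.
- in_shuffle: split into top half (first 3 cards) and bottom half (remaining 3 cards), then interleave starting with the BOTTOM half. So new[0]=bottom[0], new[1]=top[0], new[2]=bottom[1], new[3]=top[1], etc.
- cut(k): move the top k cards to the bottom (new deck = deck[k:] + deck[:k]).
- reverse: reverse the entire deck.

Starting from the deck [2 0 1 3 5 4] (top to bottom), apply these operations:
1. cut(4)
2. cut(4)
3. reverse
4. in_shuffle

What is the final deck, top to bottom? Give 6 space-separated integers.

After op 1 (cut(4)): [5 4 2 0 1 3]
After op 2 (cut(4)): [1 3 5 4 2 0]
After op 3 (reverse): [0 2 4 5 3 1]
After op 4 (in_shuffle): [5 0 3 2 1 4]

Answer: 5 0 3 2 1 4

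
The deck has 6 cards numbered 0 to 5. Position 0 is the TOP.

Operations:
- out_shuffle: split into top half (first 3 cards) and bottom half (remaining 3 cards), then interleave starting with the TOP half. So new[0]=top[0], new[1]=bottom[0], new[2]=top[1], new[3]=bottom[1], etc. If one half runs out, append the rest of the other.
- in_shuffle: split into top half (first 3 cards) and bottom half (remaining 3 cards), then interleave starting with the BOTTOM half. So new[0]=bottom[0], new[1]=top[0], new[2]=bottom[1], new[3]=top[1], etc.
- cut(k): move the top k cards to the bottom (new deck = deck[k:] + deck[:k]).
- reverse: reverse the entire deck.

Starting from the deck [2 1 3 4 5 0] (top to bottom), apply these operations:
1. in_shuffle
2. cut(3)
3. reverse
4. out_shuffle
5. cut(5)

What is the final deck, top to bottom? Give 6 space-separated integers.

Answer: 1 5 3 2 0 4

Derivation:
After op 1 (in_shuffle): [4 2 5 1 0 3]
After op 2 (cut(3)): [1 0 3 4 2 5]
After op 3 (reverse): [5 2 4 3 0 1]
After op 4 (out_shuffle): [5 3 2 0 4 1]
After op 5 (cut(5)): [1 5 3 2 0 4]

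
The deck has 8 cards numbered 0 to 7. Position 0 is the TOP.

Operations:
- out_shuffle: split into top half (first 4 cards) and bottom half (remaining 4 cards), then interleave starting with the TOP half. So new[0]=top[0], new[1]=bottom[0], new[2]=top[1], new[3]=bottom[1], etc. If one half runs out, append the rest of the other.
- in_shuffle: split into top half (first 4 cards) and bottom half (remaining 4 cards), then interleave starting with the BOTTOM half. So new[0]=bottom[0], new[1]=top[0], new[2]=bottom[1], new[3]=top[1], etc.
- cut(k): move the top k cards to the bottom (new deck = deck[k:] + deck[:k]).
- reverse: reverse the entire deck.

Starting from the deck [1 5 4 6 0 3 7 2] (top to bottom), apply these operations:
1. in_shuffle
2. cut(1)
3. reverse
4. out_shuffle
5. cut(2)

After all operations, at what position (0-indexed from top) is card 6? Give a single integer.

After op 1 (in_shuffle): [0 1 3 5 7 4 2 6]
After op 2 (cut(1)): [1 3 5 7 4 2 6 0]
After op 3 (reverse): [0 6 2 4 7 5 3 1]
After op 4 (out_shuffle): [0 7 6 5 2 3 4 1]
After op 5 (cut(2)): [6 5 2 3 4 1 0 7]
Card 6 is at position 0.

Answer: 0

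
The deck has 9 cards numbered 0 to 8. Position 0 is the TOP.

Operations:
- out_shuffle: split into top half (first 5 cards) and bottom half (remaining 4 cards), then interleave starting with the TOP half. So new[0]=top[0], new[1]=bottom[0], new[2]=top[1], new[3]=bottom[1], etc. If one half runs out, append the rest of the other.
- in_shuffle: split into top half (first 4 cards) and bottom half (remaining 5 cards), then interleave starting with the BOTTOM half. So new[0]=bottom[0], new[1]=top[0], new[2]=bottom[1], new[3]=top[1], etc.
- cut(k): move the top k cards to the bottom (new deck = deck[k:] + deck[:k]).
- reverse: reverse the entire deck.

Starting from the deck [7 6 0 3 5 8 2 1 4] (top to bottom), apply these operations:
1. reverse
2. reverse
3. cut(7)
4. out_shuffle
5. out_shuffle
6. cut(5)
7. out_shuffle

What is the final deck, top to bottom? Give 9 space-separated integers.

Answer: 2 8 5 3 0 6 7 4 1

Derivation:
After op 1 (reverse): [4 1 2 8 5 3 0 6 7]
After op 2 (reverse): [7 6 0 3 5 8 2 1 4]
After op 3 (cut(7)): [1 4 7 6 0 3 5 8 2]
After op 4 (out_shuffle): [1 3 4 5 7 8 6 2 0]
After op 5 (out_shuffle): [1 8 3 6 4 2 5 0 7]
After op 6 (cut(5)): [2 5 0 7 1 8 3 6 4]
After op 7 (out_shuffle): [2 8 5 3 0 6 7 4 1]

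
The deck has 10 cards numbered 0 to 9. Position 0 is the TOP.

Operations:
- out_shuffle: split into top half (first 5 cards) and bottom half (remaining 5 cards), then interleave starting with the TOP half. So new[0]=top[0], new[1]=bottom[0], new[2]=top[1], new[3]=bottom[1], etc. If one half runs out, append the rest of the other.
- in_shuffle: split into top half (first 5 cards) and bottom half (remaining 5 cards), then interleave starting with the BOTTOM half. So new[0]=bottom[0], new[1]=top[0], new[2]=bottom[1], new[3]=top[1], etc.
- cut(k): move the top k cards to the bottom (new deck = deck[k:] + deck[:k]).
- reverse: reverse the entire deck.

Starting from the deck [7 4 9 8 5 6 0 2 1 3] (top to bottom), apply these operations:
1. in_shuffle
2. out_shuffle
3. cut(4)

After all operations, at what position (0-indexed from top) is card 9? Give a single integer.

Answer: 7

Derivation:
After op 1 (in_shuffle): [6 7 0 4 2 9 1 8 3 5]
After op 2 (out_shuffle): [6 9 7 1 0 8 4 3 2 5]
After op 3 (cut(4)): [0 8 4 3 2 5 6 9 7 1]
Card 9 is at position 7.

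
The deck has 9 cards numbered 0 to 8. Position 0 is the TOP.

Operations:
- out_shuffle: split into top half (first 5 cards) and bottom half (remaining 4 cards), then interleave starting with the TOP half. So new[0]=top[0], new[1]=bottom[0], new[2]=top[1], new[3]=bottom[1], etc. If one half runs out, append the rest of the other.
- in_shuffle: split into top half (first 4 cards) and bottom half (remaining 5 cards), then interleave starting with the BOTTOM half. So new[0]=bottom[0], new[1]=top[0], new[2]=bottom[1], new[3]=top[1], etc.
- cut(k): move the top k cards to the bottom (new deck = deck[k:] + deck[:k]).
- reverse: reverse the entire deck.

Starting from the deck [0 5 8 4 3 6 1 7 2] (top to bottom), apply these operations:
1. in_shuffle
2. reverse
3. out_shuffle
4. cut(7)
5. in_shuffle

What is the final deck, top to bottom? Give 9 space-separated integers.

Answer: 4 3 6 1 7 2 0 5 8

Derivation:
After op 1 (in_shuffle): [3 0 6 5 1 8 7 4 2]
After op 2 (reverse): [2 4 7 8 1 5 6 0 3]
After op 3 (out_shuffle): [2 5 4 6 7 0 8 3 1]
After op 4 (cut(7)): [3 1 2 5 4 6 7 0 8]
After op 5 (in_shuffle): [4 3 6 1 7 2 0 5 8]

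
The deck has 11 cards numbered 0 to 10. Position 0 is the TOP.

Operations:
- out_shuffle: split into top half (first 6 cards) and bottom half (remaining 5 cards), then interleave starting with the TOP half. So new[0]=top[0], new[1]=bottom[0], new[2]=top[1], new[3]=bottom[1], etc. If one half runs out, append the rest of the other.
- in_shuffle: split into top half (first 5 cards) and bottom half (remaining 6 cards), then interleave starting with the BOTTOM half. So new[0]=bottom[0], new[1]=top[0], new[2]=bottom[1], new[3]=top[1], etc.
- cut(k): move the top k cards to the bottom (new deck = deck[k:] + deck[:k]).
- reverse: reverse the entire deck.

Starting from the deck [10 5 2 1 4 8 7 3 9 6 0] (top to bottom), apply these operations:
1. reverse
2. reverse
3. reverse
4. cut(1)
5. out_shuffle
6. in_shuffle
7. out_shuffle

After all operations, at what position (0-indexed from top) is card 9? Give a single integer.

After op 1 (reverse): [0 6 9 3 7 8 4 1 2 5 10]
After op 2 (reverse): [10 5 2 1 4 8 7 3 9 6 0]
After op 3 (reverse): [0 6 9 3 7 8 4 1 2 5 10]
After op 4 (cut(1)): [6 9 3 7 8 4 1 2 5 10 0]
After op 5 (out_shuffle): [6 1 9 2 3 5 7 10 8 0 4]
After op 6 (in_shuffle): [5 6 7 1 10 9 8 2 0 3 4]
After op 7 (out_shuffle): [5 8 6 2 7 0 1 3 10 4 9]
Card 9 is at position 10.

Answer: 10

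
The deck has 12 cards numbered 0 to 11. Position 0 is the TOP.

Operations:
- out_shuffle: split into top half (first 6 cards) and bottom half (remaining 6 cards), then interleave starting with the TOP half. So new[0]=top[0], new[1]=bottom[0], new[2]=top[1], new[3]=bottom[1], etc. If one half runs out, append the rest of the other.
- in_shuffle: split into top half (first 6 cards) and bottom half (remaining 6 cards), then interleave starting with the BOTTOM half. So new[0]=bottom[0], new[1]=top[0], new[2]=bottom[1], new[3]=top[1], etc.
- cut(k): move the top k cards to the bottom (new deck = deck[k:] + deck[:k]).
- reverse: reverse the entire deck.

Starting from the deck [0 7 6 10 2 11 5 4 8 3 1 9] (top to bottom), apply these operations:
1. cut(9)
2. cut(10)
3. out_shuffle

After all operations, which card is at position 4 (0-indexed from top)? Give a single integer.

After op 1 (cut(9)): [3 1 9 0 7 6 10 2 11 5 4 8]
After op 2 (cut(10)): [4 8 3 1 9 0 7 6 10 2 11 5]
After op 3 (out_shuffle): [4 7 8 6 3 10 1 2 9 11 0 5]
Position 4: card 3.

Answer: 3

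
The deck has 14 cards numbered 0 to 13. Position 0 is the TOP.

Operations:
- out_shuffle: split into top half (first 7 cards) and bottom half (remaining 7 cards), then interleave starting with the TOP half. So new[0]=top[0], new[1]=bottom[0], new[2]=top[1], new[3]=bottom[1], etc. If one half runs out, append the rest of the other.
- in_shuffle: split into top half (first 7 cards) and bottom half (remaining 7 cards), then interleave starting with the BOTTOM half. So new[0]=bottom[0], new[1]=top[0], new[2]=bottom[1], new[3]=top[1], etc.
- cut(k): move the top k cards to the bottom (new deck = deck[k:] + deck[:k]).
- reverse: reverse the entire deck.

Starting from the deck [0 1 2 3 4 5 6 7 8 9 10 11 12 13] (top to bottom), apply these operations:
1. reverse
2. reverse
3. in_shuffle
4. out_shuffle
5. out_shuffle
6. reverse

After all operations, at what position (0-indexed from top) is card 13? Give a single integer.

Answer: 4

Derivation:
After op 1 (reverse): [13 12 11 10 9 8 7 6 5 4 3 2 1 0]
After op 2 (reverse): [0 1 2 3 4 5 6 7 8 9 10 11 12 13]
After op 3 (in_shuffle): [7 0 8 1 9 2 10 3 11 4 12 5 13 6]
After op 4 (out_shuffle): [7 3 0 11 8 4 1 12 9 5 2 13 10 6]
After op 5 (out_shuffle): [7 12 3 9 0 5 11 2 8 13 4 10 1 6]
After op 6 (reverse): [6 1 10 4 13 8 2 11 5 0 9 3 12 7]
Card 13 is at position 4.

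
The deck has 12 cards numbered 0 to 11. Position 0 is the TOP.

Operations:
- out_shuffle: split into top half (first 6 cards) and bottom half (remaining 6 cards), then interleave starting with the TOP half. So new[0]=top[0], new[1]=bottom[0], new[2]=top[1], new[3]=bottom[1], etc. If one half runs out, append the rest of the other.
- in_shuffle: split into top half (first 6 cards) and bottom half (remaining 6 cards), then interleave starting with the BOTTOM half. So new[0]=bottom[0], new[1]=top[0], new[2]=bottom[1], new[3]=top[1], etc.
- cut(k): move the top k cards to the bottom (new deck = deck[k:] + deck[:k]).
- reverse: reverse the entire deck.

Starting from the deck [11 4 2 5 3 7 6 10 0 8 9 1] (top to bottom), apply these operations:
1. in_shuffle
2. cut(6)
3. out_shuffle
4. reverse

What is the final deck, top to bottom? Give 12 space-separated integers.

After op 1 (in_shuffle): [6 11 10 4 0 2 8 5 9 3 1 7]
After op 2 (cut(6)): [8 5 9 3 1 7 6 11 10 4 0 2]
After op 3 (out_shuffle): [8 6 5 11 9 10 3 4 1 0 7 2]
After op 4 (reverse): [2 7 0 1 4 3 10 9 11 5 6 8]

Answer: 2 7 0 1 4 3 10 9 11 5 6 8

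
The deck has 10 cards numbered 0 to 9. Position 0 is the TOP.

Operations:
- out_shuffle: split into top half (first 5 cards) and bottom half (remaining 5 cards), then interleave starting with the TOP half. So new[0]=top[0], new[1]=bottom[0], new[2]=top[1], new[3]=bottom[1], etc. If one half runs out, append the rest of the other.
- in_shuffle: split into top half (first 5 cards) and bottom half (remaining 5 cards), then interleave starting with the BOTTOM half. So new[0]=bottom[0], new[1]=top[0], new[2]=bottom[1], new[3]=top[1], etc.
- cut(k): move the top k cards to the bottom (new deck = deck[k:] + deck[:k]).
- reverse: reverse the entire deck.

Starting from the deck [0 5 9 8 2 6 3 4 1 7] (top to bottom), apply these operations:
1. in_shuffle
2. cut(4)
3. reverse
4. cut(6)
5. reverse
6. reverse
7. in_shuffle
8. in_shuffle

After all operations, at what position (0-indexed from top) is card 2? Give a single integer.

After op 1 (in_shuffle): [6 0 3 5 4 9 1 8 7 2]
After op 2 (cut(4)): [4 9 1 8 7 2 6 0 3 5]
After op 3 (reverse): [5 3 0 6 2 7 8 1 9 4]
After op 4 (cut(6)): [8 1 9 4 5 3 0 6 2 7]
After op 5 (reverse): [7 2 6 0 3 5 4 9 1 8]
After op 6 (reverse): [8 1 9 4 5 3 0 6 2 7]
After op 7 (in_shuffle): [3 8 0 1 6 9 2 4 7 5]
After op 8 (in_shuffle): [9 3 2 8 4 0 7 1 5 6]
Card 2 is at position 2.

Answer: 2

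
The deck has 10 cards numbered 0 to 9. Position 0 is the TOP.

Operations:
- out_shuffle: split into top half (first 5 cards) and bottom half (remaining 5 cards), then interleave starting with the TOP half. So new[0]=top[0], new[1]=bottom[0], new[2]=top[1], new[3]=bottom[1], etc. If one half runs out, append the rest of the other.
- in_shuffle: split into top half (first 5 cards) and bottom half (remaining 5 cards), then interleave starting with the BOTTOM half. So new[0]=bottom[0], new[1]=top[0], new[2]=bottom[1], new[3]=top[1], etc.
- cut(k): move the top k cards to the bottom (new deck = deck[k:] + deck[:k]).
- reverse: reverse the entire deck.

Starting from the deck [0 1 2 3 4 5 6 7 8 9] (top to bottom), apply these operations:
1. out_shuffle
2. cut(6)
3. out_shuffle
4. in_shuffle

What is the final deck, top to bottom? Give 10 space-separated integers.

Answer: 6 3 9 5 2 8 0 1 7 4

Derivation:
After op 1 (out_shuffle): [0 5 1 6 2 7 3 8 4 9]
After op 2 (cut(6)): [3 8 4 9 0 5 1 6 2 7]
After op 3 (out_shuffle): [3 5 8 1 4 6 9 2 0 7]
After op 4 (in_shuffle): [6 3 9 5 2 8 0 1 7 4]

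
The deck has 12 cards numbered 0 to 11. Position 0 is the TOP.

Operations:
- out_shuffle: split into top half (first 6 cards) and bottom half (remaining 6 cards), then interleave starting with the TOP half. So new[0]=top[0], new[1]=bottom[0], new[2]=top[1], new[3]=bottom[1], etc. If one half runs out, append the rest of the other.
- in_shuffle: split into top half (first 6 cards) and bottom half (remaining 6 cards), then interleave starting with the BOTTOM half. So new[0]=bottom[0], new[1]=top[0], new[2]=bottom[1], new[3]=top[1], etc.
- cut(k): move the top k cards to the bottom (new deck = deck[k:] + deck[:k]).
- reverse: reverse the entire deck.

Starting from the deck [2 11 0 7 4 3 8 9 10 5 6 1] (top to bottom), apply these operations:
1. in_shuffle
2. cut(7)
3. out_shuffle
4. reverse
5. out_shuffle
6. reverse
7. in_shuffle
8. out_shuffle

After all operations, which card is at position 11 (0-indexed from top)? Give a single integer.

After op 1 (in_shuffle): [8 2 9 11 10 0 5 7 6 4 1 3]
After op 2 (cut(7)): [7 6 4 1 3 8 2 9 11 10 0 5]
After op 3 (out_shuffle): [7 2 6 9 4 11 1 10 3 0 8 5]
After op 4 (reverse): [5 8 0 3 10 1 11 4 9 6 2 7]
After op 5 (out_shuffle): [5 11 8 4 0 9 3 6 10 2 1 7]
After op 6 (reverse): [7 1 2 10 6 3 9 0 4 8 11 5]
After op 7 (in_shuffle): [9 7 0 1 4 2 8 10 11 6 5 3]
After op 8 (out_shuffle): [9 8 7 10 0 11 1 6 4 5 2 3]
Position 11: card 3.

Answer: 3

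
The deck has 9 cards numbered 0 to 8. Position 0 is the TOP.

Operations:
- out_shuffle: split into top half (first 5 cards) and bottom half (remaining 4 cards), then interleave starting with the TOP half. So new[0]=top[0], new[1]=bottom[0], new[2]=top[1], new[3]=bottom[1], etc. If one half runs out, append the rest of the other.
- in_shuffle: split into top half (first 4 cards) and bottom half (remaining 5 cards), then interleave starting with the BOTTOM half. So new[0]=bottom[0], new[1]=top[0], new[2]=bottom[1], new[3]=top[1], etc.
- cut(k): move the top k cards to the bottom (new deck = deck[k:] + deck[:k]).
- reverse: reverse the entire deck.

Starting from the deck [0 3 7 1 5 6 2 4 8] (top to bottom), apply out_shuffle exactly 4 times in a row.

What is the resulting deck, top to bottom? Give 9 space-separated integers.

Answer: 0 5 8 1 4 7 2 3 6

Derivation:
After op 1 (out_shuffle): [0 6 3 2 7 4 1 8 5]
After op 2 (out_shuffle): [0 4 6 1 3 8 2 5 7]
After op 3 (out_shuffle): [0 8 4 2 6 5 1 7 3]
After op 4 (out_shuffle): [0 5 8 1 4 7 2 3 6]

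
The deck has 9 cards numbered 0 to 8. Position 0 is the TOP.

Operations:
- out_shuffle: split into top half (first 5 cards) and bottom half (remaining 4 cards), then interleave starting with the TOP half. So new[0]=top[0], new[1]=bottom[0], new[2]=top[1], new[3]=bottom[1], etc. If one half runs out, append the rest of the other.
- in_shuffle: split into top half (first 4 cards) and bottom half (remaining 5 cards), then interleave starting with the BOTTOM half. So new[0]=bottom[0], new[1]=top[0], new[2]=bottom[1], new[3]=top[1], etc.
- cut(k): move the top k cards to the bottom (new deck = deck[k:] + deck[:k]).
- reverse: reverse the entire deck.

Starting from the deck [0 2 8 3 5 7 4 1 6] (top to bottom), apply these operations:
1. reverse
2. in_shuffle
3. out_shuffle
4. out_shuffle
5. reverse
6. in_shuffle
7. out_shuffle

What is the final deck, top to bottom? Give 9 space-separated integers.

After op 1 (reverse): [6 1 4 7 5 3 8 2 0]
After op 2 (in_shuffle): [5 6 3 1 8 4 2 7 0]
After op 3 (out_shuffle): [5 4 6 2 3 7 1 0 8]
After op 4 (out_shuffle): [5 7 4 1 6 0 2 8 3]
After op 5 (reverse): [3 8 2 0 6 1 4 7 5]
After op 6 (in_shuffle): [6 3 1 8 4 2 7 0 5]
After op 7 (out_shuffle): [6 2 3 7 1 0 8 5 4]

Answer: 6 2 3 7 1 0 8 5 4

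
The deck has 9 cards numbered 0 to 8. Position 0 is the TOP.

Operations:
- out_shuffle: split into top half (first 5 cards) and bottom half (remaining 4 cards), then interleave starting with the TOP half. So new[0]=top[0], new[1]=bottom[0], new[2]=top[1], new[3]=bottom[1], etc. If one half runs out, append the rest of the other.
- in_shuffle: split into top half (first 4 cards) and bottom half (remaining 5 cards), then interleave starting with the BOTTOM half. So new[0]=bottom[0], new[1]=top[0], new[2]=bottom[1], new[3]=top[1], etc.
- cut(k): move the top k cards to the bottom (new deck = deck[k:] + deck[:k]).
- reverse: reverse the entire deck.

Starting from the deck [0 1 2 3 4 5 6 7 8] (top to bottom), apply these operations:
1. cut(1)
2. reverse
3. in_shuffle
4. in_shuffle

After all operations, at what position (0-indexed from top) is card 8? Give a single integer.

Answer: 7

Derivation:
After op 1 (cut(1)): [1 2 3 4 5 6 7 8 0]
After op 2 (reverse): [0 8 7 6 5 4 3 2 1]
After op 3 (in_shuffle): [5 0 4 8 3 7 2 6 1]
After op 4 (in_shuffle): [3 5 7 0 2 4 6 8 1]
Card 8 is at position 7.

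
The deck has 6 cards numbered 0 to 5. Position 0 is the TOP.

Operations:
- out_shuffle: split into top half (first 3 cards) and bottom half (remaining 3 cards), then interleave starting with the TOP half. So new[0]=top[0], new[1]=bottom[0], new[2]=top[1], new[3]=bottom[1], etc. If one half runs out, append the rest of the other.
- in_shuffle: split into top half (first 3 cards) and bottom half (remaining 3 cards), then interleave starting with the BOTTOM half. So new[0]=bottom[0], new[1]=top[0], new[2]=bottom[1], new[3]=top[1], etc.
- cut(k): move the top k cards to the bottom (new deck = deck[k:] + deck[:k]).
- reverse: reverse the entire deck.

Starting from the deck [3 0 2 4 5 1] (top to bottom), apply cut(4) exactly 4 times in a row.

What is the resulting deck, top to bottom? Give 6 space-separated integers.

Answer: 5 1 3 0 2 4

Derivation:
After op 1 (cut(4)): [5 1 3 0 2 4]
After op 2 (cut(4)): [2 4 5 1 3 0]
After op 3 (cut(4)): [3 0 2 4 5 1]
After op 4 (cut(4)): [5 1 3 0 2 4]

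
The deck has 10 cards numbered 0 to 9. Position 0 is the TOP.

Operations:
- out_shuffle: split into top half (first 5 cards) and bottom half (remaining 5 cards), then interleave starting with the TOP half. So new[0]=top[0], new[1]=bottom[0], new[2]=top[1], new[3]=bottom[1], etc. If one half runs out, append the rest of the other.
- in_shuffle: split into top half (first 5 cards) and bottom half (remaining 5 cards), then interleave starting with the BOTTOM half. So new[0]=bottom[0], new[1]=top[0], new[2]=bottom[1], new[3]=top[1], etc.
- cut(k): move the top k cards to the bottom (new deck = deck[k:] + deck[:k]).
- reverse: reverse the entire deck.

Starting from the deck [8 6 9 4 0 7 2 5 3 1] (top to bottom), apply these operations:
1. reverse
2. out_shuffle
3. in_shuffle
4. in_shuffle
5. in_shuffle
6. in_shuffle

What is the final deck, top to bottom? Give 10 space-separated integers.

Answer: 7 2 5 3 1 8 6 9 4 0

Derivation:
After op 1 (reverse): [1 3 5 2 7 0 4 9 6 8]
After op 2 (out_shuffle): [1 0 3 4 5 9 2 6 7 8]
After op 3 (in_shuffle): [9 1 2 0 6 3 7 4 8 5]
After op 4 (in_shuffle): [3 9 7 1 4 2 8 0 5 6]
After op 5 (in_shuffle): [2 3 8 9 0 7 5 1 6 4]
After op 6 (in_shuffle): [7 2 5 3 1 8 6 9 4 0]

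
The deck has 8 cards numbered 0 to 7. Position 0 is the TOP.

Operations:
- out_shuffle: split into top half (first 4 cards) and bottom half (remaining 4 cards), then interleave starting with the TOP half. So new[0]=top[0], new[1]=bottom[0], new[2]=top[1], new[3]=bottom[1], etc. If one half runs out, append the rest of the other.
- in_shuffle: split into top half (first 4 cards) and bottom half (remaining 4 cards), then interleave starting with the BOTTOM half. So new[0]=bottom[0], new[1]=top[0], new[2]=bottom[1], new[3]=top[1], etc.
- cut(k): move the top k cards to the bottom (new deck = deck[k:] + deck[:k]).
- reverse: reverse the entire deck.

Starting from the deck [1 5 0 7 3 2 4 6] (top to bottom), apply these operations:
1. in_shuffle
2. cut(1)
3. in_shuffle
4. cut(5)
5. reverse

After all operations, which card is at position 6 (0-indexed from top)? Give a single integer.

After op 1 (in_shuffle): [3 1 2 5 4 0 6 7]
After op 2 (cut(1)): [1 2 5 4 0 6 7 3]
After op 3 (in_shuffle): [0 1 6 2 7 5 3 4]
After op 4 (cut(5)): [5 3 4 0 1 6 2 7]
After op 5 (reverse): [7 2 6 1 0 4 3 5]
Position 6: card 3.

Answer: 3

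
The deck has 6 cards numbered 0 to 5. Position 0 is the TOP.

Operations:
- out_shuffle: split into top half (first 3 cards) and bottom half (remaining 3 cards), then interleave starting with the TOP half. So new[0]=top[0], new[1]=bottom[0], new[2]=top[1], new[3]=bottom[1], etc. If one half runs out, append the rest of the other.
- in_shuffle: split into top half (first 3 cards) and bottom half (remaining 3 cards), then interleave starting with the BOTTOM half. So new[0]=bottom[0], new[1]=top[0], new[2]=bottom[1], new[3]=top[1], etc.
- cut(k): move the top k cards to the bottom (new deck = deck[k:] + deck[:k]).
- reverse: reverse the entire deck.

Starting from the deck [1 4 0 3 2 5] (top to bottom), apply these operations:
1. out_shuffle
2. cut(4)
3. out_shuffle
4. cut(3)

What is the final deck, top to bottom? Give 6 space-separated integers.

After op 1 (out_shuffle): [1 3 4 2 0 5]
After op 2 (cut(4)): [0 5 1 3 4 2]
After op 3 (out_shuffle): [0 3 5 4 1 2]
After op 4 (cut(3)): [4 1 2 0 3 5]

Answer: 4 1 2 0 3 5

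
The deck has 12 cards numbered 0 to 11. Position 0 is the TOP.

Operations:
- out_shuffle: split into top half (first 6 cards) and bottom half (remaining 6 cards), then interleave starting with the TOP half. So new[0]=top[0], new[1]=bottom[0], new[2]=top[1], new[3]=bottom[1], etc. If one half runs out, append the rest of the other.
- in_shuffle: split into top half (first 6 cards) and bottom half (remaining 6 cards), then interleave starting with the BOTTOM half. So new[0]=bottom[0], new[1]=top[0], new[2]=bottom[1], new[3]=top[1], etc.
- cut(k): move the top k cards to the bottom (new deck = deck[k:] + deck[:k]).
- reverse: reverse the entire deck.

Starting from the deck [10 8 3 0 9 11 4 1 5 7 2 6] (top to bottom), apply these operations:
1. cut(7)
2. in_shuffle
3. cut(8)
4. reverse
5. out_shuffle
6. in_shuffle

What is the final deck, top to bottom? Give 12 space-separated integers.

After op 1 (cut(7)): [1 5 7 2 6 10 8 3 0 9 11 4]
After op 2 (in_shuffle): [8 1 3 5 0 7 9 2 11 6 4 10]
After op 3 (cut(8)): [11 6 4 10 8 1 3 5 0 7 9 2]
After op 4 (reverse): [2 9 7 0 5 3 1 8 10 4 6 11]
After op 5 (out_shuffle): [2 1 9 8 7 10 0 4 5 6 3 11]
After op 6 (in_shuffle): [0 2 4 1 5 9 6 8 3 7 11 10]

Answer: 0 2 4 1 5 9 6 8 3 7 11 10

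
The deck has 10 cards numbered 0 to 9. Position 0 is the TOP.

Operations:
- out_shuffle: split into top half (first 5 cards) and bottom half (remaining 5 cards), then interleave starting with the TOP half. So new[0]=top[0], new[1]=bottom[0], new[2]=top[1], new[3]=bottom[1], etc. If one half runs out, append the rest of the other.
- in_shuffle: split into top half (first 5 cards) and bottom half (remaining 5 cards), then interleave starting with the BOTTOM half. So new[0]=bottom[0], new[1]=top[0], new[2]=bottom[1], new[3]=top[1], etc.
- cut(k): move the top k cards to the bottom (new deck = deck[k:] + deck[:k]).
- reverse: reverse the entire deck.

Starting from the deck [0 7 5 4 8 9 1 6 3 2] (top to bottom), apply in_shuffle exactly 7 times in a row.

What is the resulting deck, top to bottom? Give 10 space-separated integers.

Answer: 6 8 7 2 1 4 0 3 9 5

Derivation:
After op 1 (in_shuffle): [9 0 1 7 6 5 3 4 2 8]
After op 2 (in_shuffle): [5 9 3 0 4 1 2 7 8 6]
After op 3 (in_shuffle): [1 5 2 9 7 3 8 0 6 4]
After op 4 (in_shuffle): [3 1 8 5 0 2 6 9 4 7]
After op 5 (in_shuffle): [2 3 6 1 9 8 4 5 7 0]
After op 6 (in_shuffle): [8 2 4 3 5 6 7 1 0 9]
After op 7 (in_shuffle): [6 8 7 2 1 4 0 3 9 5]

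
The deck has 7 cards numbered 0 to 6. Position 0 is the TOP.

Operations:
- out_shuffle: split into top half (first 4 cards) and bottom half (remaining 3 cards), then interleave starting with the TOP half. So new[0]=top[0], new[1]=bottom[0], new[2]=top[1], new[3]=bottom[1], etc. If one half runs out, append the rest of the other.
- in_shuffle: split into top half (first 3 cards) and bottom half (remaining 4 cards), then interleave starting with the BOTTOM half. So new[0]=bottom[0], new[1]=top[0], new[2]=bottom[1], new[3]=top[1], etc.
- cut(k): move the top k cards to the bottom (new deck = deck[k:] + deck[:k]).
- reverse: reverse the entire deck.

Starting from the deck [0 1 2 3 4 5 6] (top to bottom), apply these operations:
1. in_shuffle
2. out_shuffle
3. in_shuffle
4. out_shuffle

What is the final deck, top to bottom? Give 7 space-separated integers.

After op 1 (in_shuffle): [3 0 4 1 5 2 6]
After op 2 (out_shuffle): [3 5 0 2 4 6 1]
After op 3 (in_shuffle): [2 3 4 5 6 0 1]
After op 4 (out_shuffle): [2 6 3 0 4 1 5]

Answer: 2 6 3 0 4 1 5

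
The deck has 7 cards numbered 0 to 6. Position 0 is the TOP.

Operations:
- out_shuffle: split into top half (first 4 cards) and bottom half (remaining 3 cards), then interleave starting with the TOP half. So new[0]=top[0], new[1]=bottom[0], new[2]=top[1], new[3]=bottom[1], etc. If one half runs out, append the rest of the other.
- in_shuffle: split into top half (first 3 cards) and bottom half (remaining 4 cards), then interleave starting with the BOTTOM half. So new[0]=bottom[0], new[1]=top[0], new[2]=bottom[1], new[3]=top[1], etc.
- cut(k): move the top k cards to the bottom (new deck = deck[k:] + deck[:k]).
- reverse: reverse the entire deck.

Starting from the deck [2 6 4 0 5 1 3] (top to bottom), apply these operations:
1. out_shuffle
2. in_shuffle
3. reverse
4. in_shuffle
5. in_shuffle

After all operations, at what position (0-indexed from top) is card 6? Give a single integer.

After op 1 (out_shuffle): [2 5 6 1 4 3 0]
After op 2 (in_shuffle): [1 2 4 5 3 6 0]
After op 3 (reverse): [0 6 3 5 4 2 1]
After op 4 (in_shuffle): [5 0 4 6 2 3 1]
After op 5 (in_shuffle): [6 5 2 0 3 4 1]
Card 6 is at position 0.

Answer: 0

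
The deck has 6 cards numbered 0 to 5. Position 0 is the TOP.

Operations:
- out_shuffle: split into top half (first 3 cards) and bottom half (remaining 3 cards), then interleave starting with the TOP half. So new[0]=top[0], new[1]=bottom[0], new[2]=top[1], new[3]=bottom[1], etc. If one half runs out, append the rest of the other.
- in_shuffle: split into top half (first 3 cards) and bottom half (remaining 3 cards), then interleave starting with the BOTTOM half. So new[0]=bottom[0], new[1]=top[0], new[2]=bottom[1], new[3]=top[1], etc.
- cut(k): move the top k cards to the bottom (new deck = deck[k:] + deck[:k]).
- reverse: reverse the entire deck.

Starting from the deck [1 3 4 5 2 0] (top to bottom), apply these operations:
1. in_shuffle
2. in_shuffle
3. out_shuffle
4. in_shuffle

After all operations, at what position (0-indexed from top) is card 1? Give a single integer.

After op 1 (in_shuffle): [5 1 2 3 0 4]
After op 2 (in_shuffle): [3 5 0 1 4 2]
After op 3 (out_shuffle): [3 1 5 4 0 2]
After op 4 (in_shuffle): [4 3 0 1 2 5]
Card 1 is at position 3.

Answer: 3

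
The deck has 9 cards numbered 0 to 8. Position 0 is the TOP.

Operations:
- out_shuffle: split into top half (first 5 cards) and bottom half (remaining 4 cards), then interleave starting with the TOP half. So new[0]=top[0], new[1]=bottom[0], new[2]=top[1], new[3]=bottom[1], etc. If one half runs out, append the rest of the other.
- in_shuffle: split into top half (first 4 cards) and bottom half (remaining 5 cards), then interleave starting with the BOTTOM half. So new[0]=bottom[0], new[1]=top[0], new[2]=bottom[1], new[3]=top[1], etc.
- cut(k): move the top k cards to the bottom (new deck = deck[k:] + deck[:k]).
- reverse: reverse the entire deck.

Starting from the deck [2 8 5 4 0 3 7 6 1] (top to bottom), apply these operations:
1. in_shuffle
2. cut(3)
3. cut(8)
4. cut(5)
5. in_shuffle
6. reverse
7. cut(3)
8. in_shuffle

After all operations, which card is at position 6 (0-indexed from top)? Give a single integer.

Answer: 2

Derivation:
After op 1 (in_shuffle): [0 2 3 8 7 5 6 4 1]
After op 2 (cut(3)): [8 7 5 6 4 1 0 2 3]
After op 3 (cut(8)): [3 8 7 5 6 4 1 0 2]
After op 4 (cut(5)): [4 1 0 2 3 8 7 5 6]
After op 5 (in_shuffle): [3 4 8 1 7 0 5 2 6]
After op 6 (reverse): [6 2 5 0 7 1 8 4 3]
After op 7 (cut(3)): [0 7 1 8 4 3 6 2 5]
After op 8 (in_shuffle): [4 0 3 7 6 1 2 8 5]
Position 6: card 2.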